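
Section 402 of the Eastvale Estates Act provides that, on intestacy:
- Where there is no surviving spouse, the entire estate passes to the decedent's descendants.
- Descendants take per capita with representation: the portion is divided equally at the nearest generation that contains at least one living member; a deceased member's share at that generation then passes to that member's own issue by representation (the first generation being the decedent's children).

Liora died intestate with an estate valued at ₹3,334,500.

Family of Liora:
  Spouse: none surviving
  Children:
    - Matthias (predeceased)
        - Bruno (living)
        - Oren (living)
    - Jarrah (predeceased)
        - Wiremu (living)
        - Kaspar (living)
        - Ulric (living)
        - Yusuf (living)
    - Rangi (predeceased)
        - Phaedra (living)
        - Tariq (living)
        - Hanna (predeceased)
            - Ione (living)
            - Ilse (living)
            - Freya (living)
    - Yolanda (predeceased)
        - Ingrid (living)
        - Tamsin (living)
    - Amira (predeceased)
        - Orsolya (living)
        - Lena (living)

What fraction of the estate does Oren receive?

The entire ₹3,334,500 passes to the descendants.
No child survives, so the initial division is made at the grandchildren's generation.
That amount (₹3,334,500) is divided into 13 shares of ₹256,500: Bruno, Oren, Wiremu, Kaspar, Ulric, Yusuf, Phaedra, Tariq, Ingrid, Tamsin, Orsolya, and Lena each take ₹256,500; Hanna's ₹256,500 share passes to Hanna's issue.
Hanna's share (₹256,500) is divided into 3 shares of ₹85,500: Ione, Ilse, and Freya each take ₹85,500.

Oren receives 1/13 of the estate.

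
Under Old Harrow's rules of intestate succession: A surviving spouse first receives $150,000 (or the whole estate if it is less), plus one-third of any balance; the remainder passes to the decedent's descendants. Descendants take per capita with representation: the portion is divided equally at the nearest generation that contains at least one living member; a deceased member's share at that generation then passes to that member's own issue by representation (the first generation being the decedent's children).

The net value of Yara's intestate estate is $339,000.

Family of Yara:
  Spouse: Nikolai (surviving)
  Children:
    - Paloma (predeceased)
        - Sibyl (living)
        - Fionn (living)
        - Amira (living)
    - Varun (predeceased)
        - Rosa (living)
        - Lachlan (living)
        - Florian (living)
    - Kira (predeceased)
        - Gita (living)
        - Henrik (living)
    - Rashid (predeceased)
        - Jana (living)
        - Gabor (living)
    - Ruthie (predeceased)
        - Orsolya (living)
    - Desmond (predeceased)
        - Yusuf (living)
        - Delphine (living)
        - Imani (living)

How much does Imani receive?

Imani receives $9,000.

Nikolai first takes $150,000, leaving a balance of $189,000. Nikolai then takes one-third of the balance ($63,000), for a total of $213,000. The remaining $126,000 passes to the descendants.
No child survives, so the initial division is made at the grandchildren's generation.
The descendants' portion ($126,000) is divided into 14 shares of $9,000: Sibyl, Fionn, Amira, Rosa, Lachlan, Florian, Gita, Henrik, Jana, Gabor, Orsolya, Yusuf, Delphine, and Imani each take $9,000.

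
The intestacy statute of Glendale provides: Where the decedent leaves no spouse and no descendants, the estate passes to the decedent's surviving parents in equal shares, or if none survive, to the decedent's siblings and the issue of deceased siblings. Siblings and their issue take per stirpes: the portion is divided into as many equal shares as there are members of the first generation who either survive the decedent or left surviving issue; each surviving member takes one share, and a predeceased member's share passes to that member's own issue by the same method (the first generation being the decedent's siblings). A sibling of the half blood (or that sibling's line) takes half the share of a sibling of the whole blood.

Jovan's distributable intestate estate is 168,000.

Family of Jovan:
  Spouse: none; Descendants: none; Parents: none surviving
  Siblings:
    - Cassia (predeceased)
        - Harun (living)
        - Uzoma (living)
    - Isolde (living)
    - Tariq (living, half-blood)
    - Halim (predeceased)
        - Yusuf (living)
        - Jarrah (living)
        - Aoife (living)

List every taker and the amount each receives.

Harun: 24,000; Uzoma: 24,000; Isolde: 48,000; Tariq: 24,000; Yusuf: 16,000; Jarrah: 16,000; Aoife: 16,000

The entire 168,000 passes to the siblings and their issue.
Counting each half-blood sibling's line as half a unit, there are 7/2 units in 168,000, so one unit is 48,000. Whole-blood lines (Cassia, Isolde, and Halim) take 48,000 each; half-blood lines (Tariq) take 24,000 each.
Cassia's share (48,000) is divided into 2 shares of 24,000: Harun and Uzoma each take 24,000.
Halim's share (48,000) is divided into 3 shares of 16,000: Yusuf, Jarrah, and Aoife each take 16,000.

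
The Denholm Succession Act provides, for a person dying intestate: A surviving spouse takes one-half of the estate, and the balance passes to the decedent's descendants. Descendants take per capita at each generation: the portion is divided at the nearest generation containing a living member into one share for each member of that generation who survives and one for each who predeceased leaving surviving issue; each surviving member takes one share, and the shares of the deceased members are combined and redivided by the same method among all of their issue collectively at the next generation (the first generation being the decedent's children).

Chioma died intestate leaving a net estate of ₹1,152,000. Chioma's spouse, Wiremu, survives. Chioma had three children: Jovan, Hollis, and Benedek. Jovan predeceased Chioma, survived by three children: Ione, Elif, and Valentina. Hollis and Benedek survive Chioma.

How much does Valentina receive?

Wiremu takes one-half of ₹1,152,000 = ₹576,000. The remaining ₹576,000 passes to the descendants.
The descendants' portion (₹576,000) is divided at the children's generation into 3 shares of ₹192,000. Hollis and Benedek each take ₹192,000. The remaining share for the deceased Jovan (₹192,000) is carried to the next generation.
That pool (₹192,000) is divided at the grandchildren's generation equally among Ione, Elif, and Valentina: ₹64,000 each.

Valentina receives ₹64,000.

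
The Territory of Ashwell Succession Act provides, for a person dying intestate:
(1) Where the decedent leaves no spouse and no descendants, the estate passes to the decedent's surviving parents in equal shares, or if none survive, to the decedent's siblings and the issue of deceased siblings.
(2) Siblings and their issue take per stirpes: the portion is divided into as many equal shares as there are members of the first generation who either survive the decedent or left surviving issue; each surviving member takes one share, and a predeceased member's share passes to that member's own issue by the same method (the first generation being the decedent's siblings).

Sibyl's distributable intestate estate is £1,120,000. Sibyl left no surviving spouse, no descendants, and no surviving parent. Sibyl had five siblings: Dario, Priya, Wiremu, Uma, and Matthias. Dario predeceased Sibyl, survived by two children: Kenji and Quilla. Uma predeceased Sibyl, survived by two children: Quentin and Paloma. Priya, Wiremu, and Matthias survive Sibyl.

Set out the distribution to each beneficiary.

Kenji: £112,000; Quilla: £112,000; Priya: £224,000; Wiremu: £224,000; Quentin: £112,000; Paloma: £112,000; Matthias: £224,000

The entire £1,120,000 passes to the siblings and their issue.
That amount (£1,120,000) is divided into 5 shares of £224,000: Priya, Wiremu, and Matthias each take £224,000; Dario's £224,000 share passes to Dario's issue; Uma's £224,000 share passes to Uma's issue.
Dario's share (£224,000) is divided into 2 shares of £112,000: Kenji and Quilla each take £112,000.
Uma's share (£224,000) is divided into 2 shares of £112,000: Quentin and Paloma each take £112,000.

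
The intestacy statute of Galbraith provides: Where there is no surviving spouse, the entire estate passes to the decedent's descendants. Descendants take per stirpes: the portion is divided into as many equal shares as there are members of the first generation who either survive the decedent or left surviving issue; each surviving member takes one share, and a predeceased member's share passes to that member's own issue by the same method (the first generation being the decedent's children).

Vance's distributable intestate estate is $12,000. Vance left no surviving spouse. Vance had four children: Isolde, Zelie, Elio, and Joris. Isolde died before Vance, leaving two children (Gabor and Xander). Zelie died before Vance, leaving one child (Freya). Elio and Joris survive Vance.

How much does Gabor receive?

The entire $12,000 passes to the descendants.
That amount ($12,000) is divided into 4 shares of $3,000: Elio and Joris each take $3,000; Isolde's $3,000 share passes to Isolde's issue; Zelie's $3,000 share passes to Zelie's issue.
Isolde's share ($3,000) is divided into 2 shares of $1,500: Gabor and Xander each take $1,500.
Zelie's share ($3,000) passes entirely to Freya.

Gabor receives $1,500.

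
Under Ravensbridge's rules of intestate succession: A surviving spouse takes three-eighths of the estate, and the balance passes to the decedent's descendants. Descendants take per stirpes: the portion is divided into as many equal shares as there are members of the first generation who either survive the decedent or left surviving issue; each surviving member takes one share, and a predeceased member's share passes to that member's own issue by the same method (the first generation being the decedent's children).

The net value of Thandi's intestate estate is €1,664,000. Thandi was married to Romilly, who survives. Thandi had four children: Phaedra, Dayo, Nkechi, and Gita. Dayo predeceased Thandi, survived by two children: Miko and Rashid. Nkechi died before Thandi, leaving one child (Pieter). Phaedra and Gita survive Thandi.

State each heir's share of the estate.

Romilly: €624,000; Phaedra: €260,000; Miko: €130,000; Rashid: €130,000; Pieter: €260,000; Gita: €260,000

Romilly takes three-eighths of €1,664,000 = €624,000. The remaining €1,040,000 passes to the descendants.
The descendants' portion (€1,040,000) is divided into 4 shares of €260,000: Phaedra and Gita each take €260,000; Dayo's €260,000 share passes to Dayo's issue; Nkechi's €260,000 share passes to Nkechi's issue.
Dayo's share (€260,000) is divided into 2 shares of €130,000: Miko and Rashid each take €130,000.
Nkechi's share (€260,000) passes entirely to Pieter.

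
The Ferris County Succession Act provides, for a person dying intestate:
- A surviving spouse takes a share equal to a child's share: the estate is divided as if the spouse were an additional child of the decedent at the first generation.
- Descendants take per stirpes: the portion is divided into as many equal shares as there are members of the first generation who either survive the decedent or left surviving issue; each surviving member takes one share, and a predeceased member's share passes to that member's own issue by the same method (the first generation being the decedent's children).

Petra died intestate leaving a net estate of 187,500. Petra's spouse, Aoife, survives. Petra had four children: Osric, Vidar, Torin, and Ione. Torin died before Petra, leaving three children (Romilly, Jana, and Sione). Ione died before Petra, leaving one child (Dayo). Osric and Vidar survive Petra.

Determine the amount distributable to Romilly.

The spouse counts as an additional share at the children's level, so there are 5 primary shares of 37,500. Aoife takes one such share (37,500).
The children's combined portion (150,000) is divided into 4 shares of 37,500: Osric and Vidar each take 37,500; Torin's 37,500 share passes to Torin's issue; Ione's 37,500 share passes to Ione's issue.
Torin's share (37,500) is divided into 3 shares of 12,500: Romilly, Jana, and Sione each take 12,500.
Ione's share (37,500) passes entirely to Dayo.

Romilly receives 12,500.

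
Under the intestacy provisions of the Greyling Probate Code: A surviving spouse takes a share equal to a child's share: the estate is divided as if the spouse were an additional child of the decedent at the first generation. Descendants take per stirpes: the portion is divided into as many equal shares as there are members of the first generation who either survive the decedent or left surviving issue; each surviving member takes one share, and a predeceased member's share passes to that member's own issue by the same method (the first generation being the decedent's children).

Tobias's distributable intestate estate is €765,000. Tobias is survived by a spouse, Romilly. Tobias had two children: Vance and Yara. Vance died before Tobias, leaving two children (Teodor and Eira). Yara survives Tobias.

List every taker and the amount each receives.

Romilly: €255,000; Teodor: €127,500; Eira: €127,500; Yara: €255,000

The spouse counts as an additional share at the children's level, so there are 3 primary shares of €255,000. Romilly takes one such share (€255,000).
The children's combined portion (€510,000) is divided into 2 shares of €255,000: Yara takes €255,000; Vance's €255,000 share passes to Vance's issue.
Vance's share (€255,000) is divided into 2 shares of €127,500: Teodor and Eira each take €127,500.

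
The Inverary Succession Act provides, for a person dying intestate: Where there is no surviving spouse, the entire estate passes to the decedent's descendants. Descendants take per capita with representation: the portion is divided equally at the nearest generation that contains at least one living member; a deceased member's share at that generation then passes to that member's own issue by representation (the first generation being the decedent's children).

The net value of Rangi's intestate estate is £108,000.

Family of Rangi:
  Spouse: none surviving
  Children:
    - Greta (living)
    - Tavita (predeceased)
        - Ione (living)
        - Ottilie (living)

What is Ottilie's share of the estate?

Ottilie receives £27,000.

The entire £108,000 passes to the descendants.
That amount (£108,000) is divided into 2 shares of £54,000: Greta takes £54,000; Tavita's £54,000 share passes to Tavita's issue.
Tavita's share (£54,000) is divided into 2 shares of £27,000: Ione and Ottilie each take £27,000.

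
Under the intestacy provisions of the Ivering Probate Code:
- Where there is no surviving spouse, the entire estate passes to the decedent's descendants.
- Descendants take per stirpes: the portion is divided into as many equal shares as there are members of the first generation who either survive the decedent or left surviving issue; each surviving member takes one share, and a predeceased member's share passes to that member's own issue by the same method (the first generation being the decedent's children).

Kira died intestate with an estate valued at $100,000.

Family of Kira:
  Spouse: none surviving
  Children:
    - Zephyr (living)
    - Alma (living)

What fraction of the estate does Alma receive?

The entire $100,000 passes to the descendants.
That amount ($100,000) is divided into 2 shares of $50,000: Zephyr and Alma each take $50,000.

Alma receives 1/2 of the estate.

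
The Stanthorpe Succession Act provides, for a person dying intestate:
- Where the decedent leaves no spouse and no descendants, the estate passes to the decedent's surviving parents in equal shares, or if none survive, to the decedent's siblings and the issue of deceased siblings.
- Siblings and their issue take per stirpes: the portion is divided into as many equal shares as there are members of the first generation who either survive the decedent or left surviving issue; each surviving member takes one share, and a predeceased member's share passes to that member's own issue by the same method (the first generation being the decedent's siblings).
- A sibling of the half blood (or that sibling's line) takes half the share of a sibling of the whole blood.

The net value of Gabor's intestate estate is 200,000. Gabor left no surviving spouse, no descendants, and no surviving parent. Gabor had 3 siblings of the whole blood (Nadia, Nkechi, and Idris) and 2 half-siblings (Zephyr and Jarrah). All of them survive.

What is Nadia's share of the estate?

The entire 200,000 passes to the siblings and their issue.
Counting each half-blood sibling's line as half a unit, there are 4 units in 200,000, so one unit is 50,000. Whole-blood lines (Nadia, Nkechi, and Idris) take 50,000 each; half-blood lines (Zephyr and Jarrah) take 25,000 each.

Nadia receives 50,000.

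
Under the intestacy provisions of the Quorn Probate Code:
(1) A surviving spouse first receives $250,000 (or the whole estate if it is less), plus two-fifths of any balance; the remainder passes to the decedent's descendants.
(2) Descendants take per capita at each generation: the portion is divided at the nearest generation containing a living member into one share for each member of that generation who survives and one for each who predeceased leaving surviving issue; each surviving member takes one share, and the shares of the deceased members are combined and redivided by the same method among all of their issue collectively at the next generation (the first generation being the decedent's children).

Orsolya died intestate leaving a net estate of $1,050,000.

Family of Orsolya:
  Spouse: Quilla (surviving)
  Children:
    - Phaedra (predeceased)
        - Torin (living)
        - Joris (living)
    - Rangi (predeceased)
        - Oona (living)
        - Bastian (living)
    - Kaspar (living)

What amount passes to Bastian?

Bastian receives $80,000.

Quilla first takes $250,000, leaving a balance of $800,000. Quilla then takes two-fifths of the balance ($320,000), for a total of $570,000. The remaining $480,000 passes to the descendants.
The descendants' portion ($480,000) is divided at the children's generation into 3 shares of $160,000. Kaspar takes $160,000. The 2 shares of the deceased (Phaedra and Rangi) are combined into a pool of $320,000.
That pool ($320,000) is divided at the grandchildren's generation equally among Torin, Joris, Oona, and Bastian: $80,000 each.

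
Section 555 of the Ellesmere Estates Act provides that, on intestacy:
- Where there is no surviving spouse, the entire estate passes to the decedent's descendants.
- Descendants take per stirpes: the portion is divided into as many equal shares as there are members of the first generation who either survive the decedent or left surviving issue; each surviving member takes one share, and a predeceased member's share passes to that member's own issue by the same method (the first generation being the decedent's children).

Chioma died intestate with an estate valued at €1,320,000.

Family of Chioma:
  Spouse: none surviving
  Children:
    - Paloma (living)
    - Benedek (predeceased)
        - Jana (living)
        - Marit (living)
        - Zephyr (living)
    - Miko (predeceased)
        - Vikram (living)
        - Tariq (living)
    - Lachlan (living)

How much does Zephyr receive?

The entire €1,320,000 passes to the descendants.
That amount (€1,320,000) is divided into 4 shares of €330,000: Paloma and Lachlan each take €330,000; Benedek's €330,000 share passes to Benedek's issue; Miko's €330,000 share passes to Miko's issue.
Benedek's share (€330,000) is divided into 3 shares of €110,000: Jana, Marit, and Zephyr each take €110,000.
Miko's share (€330,000) is divided into 2 shares of €165,000: Vikram and Tariq each take €165,000.

Zephyr receives €110,000.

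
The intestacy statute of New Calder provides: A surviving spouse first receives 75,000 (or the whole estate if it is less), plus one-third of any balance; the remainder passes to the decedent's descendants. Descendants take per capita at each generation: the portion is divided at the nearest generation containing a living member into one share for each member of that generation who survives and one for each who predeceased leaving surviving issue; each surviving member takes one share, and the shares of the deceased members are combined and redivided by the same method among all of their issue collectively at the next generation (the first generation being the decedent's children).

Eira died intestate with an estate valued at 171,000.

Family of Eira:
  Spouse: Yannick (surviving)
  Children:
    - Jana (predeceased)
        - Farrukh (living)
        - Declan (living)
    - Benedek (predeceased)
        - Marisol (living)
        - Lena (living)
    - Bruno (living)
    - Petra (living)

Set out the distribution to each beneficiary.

Yannick first takes 75,000, leaving a balance of 96,000. Yannick then takes one-third of the balance (32,000), for a total of 107,000. The remaining 64,000 passes to the descendants.
The descendants' portion (64,000) is divided at the children's generation into 4 shares of 16,000. Bruno and Petra each take 16,000. The 2 shares of the deceased (Jana and Benedek) are combined into a pool of 32,000.
That pool (32,000) is divided at the grandchildren's generation equally among Farrukh, Declan, Marisol, and Lena: 8,000 each.

Yannick: 107,000; Farrukh: 8,000; Declan: 8,000; Marisol: 8,000; Lena: 8,000; Bruno: 16,000; Petra: 16,000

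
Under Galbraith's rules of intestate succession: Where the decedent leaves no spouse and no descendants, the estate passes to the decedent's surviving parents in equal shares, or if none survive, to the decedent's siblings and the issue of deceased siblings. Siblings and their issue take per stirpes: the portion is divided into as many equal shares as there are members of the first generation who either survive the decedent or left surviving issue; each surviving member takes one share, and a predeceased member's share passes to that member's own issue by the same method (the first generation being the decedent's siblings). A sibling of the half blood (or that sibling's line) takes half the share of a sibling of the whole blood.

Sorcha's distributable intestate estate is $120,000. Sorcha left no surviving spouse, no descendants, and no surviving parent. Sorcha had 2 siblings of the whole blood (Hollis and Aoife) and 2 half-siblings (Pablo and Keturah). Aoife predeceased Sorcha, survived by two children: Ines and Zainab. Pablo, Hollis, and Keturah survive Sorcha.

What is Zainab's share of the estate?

The entire $120,000 passes to the siblings and their issue.
Counting each half-blood sibling's line as half a unit, there are 3 units in $120,000, so one unit is $40,000. Whole-blood lines (Hollis and Aoife) take $40,000 each; half-blood lines (Pablo and Keturah) take $20,000 each.
Aoife's share ($40,000) is divided into 2 shares of $20,000: Ines and Zainab each take $20,000.

Zainab receives $20,000.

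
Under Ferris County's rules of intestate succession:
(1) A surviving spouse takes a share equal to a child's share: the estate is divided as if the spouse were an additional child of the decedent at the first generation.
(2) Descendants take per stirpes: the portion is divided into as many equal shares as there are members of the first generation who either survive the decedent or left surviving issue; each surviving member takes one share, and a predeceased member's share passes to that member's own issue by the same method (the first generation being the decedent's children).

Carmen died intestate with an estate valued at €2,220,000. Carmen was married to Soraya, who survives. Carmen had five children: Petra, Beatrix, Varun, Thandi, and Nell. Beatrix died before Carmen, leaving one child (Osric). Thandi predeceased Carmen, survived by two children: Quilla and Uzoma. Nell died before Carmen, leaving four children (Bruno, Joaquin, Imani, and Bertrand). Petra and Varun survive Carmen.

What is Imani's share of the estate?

Imani receives €92,500.

The spouse counts as an additional share at the children's level, so there are 6 primary shares of €370,000. Soraya takes one such share (€370,000).
The children's combined portion (€1,850,000) is divided into 5 shares of €370,000: Petra and Varun each take €370,000; Beatrix's €370,000 share passes to Beatrix's issue; Thandi's €370,000 share passes to Thandi's issue; Nell's €370,000 share passes to Nell's issue.
Beatrix's share (€370,000) passes entirely to Osric.
Thandi's share (€370,000) is divided into 2 shares of €185,000: Quilla and Uzoma each take €185,000.
Nell's share (€370,000) is divided into 4 shares of €92,500: Bruno, Joaquin, Imani, and Bertrand each take €92,500.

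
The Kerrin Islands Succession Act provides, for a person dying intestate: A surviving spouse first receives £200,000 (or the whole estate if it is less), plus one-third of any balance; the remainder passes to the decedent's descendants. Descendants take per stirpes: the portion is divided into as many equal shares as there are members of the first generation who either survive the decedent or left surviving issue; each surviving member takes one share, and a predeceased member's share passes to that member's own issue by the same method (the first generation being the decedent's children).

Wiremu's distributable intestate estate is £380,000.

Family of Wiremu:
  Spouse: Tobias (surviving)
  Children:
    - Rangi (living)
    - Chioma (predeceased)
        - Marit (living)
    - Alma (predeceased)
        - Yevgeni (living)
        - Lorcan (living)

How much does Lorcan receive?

Lorcan receives £20,000.

Tobias first takes £200,000, leaving a balance of £180,000. Tobias then takes one-third of the balance (£60,000), for a total of £260,000. The remaining £120,000 passes to the descendants.
The descendants' portion (£120,000) is divided into 3 shares of £40,000: Rangi takes £40,000; Chioma's £40,000 share passes to Chioma's issue; Alma's £40,000 share passes to Alma's issue.
Chioma's share (£40,000) passes entirely to Marit.
Alma's share (£40,000) is divided into 2 shares of £20,000: Yevgeni and Lorcan each take £20,000.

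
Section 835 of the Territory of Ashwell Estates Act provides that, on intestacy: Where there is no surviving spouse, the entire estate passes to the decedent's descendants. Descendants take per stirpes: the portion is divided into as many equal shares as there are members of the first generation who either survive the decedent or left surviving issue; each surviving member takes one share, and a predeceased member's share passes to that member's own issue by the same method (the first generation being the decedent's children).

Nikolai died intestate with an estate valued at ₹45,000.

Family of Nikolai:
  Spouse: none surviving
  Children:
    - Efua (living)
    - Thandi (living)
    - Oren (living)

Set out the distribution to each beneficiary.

The entire ₹45,000 passes to the descendants.
That amount (₹45,000) is divided into 3 shares of ₹15,000: Efua, Thandi, and Oren each take ₹15,000.

Efua: ₹15,000; Thandi: ₹15,000; Oren: ₹15,000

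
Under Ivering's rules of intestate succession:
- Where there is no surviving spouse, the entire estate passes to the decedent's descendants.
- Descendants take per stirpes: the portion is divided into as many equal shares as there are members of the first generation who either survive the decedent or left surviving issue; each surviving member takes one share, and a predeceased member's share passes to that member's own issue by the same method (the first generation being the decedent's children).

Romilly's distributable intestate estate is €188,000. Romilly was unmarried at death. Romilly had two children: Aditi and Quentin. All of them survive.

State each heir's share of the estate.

Aditi: €94,000; Quentin: €94,000

The entire €188,000 passes to the descendants.
That amount (€188,000) is divided into 2 shares of €94,000: Aditi and Quentin each take €94,000.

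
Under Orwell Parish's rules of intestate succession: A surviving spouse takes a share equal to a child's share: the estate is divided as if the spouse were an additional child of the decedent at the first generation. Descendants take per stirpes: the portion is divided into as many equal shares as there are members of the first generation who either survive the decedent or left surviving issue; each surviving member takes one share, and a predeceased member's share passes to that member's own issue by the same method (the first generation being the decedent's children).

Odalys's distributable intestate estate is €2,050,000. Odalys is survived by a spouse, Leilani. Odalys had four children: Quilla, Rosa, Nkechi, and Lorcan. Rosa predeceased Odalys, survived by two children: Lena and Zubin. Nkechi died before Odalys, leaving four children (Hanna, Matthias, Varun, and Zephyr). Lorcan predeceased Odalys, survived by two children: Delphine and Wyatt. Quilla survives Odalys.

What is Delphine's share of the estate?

The spouse counts as an additional share at the children's level, so there are 5 primary shares of €410,000. Leilani takes one such share (€410,000).
The children's combined portion (€1,640,000) is divided into 4 shares of €410,000: Quilla takes €410,000; Rosa's €410,000 share passes to Rosa's issue; Nkechi's €410,000 share passes to Nkechi's issue; Lorcan's €410,000 share passes to Lorcan's issue.
Rosa's share (€410,000) is divided into 2 shares of €205,000: Lena and Zubin each take €205,000.
Nkechi's share (€410,000) is divided into 4 shares of €102,500: Hanna, Matthias, Varun, and Zephyr each take €102,500.
Lorcan's share (€410,000) is divided into 2 shares of €205,000: Delphine and Wyatt each take €205,000.

Delphine receives €205,000.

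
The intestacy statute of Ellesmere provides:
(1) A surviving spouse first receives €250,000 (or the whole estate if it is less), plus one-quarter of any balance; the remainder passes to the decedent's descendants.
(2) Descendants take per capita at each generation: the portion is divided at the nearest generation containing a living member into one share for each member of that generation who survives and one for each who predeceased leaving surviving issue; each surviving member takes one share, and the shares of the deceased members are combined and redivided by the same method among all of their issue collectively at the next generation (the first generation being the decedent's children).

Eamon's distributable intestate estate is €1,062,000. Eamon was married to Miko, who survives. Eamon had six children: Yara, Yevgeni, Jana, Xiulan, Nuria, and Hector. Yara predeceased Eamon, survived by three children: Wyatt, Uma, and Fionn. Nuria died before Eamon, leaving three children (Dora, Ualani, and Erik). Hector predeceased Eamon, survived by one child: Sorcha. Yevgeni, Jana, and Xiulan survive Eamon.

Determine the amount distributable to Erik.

Erik receives €43,500.

Miko first takes €250,000, leaving a balance of €812,000. Miko then takes one-quarter of the balance (€203,000), for a total of €453,000. The remaining €609,000 passes to the descendants.
The descendants' portion (€609,000) is divided at the children's generation into 6 shares of €101,500. Yevgeni, Jana, and Xiulan each take €101,500. The 3 shares of the deceased (Yara, Nuria, and Hector) are combined into a pool of €304,500.
That pool (€304,500) is divided at the grandchildren's generation equally among Wyatt, Uma, Fionn, Dora, Ualani, Erik, and Sorcha: €43,500 each.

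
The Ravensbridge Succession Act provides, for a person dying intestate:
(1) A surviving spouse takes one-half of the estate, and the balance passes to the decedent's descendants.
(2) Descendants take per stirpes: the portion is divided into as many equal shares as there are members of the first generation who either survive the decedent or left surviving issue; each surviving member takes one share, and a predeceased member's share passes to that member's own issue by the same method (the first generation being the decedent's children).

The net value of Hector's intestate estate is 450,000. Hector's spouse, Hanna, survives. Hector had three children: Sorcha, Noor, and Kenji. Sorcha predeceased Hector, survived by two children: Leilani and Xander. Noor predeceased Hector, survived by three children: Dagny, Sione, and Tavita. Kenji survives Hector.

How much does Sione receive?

Sione receives 25,000.

Hanna takes one-half of 450,000 = 225,000. The remaining 225,000 passes to the descendants.
The descendants' portion (225,000) is divided into 3 shares of 75,000: Kenji takes 75,000; Sorcha's 75,000 share passes to Sorcha's issue; Noor's 75,000 share passes to Noor's issue.
Sorcha's share (75,000) is divided into 2 shares of 37,500: Leilani and Xander each take 37,500.
Noor's share (75,000) is divided into 3 shares of 25,000: Dagny, Sione, and Tavita each take 25,000.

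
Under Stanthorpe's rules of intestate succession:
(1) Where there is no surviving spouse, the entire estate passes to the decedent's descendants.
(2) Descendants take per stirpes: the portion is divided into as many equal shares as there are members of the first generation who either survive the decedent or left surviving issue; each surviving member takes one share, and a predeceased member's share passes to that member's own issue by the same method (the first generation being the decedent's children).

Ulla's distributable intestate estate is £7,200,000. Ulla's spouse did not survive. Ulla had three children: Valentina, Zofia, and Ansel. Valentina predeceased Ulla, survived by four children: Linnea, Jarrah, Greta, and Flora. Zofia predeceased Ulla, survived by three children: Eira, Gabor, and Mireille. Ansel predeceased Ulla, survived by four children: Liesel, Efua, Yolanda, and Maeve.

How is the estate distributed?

Linnea: £600,000; Jarrah: £600,000; Greta: £600,000; Flora: £600,000; Eira: £800,000; Gabor: £800,000; Mireille: £800,000; Liesel: £600,000; Efua: £600,000; Yolanda: £600,000; Maeve: £600,000

The entire £7,200,000 passes to the descendants.
That amount (£7,200,000) is divided into 3 shares of £2,400,000: Valentina's £2,400,000 share passes to Valentina's issue; Zofia's £2,400,000 share passes to Zofia's issue; Ansel's £2,400,000 share passes to Ansel's issue.
Valentina's share (£2,400,000) is divided into 4 shares of £600,000: Linnea, Jarrah, Greta, and Flora each take £600,000.
Zofia's share (£2,400,000) is divided into 3 shares of £800,000: Eira, Gabor, and Mireille each take £800,000.
Ansel's share (£2,400,000) is divided into 4 shares of £600,000: Liesel, Efua, Yolanda, and Maeve each take £600,000.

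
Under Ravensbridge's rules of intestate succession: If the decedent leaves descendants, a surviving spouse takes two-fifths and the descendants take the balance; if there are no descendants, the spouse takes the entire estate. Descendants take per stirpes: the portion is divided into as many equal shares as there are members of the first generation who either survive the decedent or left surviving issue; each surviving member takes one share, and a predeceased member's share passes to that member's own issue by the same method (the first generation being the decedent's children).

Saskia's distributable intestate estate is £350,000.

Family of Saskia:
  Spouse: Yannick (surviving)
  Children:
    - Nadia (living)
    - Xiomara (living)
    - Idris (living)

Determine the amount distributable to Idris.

Idris receives £70,000.

Yannick takes two-fifths of £350,000 = £140,000. The remaining £210,000 passes to the descendants.
The descendants' portion (£210,000) is divided into 3 shares of £70,000: Nadia, Xiomara, and Idris each take £70,000.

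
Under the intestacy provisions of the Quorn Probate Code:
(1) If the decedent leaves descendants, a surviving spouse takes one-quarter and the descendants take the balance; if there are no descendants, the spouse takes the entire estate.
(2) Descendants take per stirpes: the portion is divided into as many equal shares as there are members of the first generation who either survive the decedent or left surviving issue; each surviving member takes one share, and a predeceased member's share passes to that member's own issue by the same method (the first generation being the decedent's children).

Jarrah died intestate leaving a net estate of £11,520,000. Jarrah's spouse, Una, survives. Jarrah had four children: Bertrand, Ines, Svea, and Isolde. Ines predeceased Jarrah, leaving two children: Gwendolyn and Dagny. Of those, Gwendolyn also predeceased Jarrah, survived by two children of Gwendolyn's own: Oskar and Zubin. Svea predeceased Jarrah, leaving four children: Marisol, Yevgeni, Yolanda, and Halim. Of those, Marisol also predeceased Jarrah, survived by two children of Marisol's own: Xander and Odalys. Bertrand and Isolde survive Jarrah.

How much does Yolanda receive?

Yolanda receives £540,000.

Una takes one-quarter of £11,520,000 = £2,880,000. The remaining £8,640,000 passes to the descendants.
The descendants' portion (£8,640,000) is divided into 4 shares of £2,160,000: Bertrand and Isolde each take £2,160,000; Ines's £2,160,000 share passes to Ines's issue; Svea's £2,160,000 share passes to Svea's issue.
Ines's share (£2,160,000) is divided into 2 shares of £1,080,000: Dagny takes £1,080,000; Gwendolyn's £1,080,000 share passes to Gwendolyn's issue.
Gwendolyn's share (£1,080,000) is divided into 2 shares of £540,000: Oskar and Zubin each take £540,000.
Svea's share (£2,160,000) is divided into 4 shares of £540,000: Yevgeni, Yolanda, and Halim each take £540,000; Marisol's £540,000 share passes to Marisol's issue.
Marisol's share (£540,000) is divided into 2 shares of £270,000: Xander and Odalys each take £270,000.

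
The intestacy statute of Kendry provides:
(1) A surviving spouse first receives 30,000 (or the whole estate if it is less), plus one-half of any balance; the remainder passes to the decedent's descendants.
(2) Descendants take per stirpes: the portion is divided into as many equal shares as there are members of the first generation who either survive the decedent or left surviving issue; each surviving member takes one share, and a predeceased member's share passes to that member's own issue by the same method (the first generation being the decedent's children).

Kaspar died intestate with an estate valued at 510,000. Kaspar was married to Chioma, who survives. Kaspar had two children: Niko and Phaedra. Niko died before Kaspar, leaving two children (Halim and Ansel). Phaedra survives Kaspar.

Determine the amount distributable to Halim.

Chioma first takes 30,000, leaving a balance of 480,000. Chioma then takes one-half of the balance (240,000), for a total of 270,000. The remaining 240,000 passes to the descendants.
The descendants' portion (240,000) is divided into 2 shares of 120,000: Phaedra takes 120,000; Niko's 120,000 share passes to Niko's issue.
Niko's share (120,000) is divided into 2 shares of 60,000: Halim and Ansel each take 60,000.

Halim receives 60,000.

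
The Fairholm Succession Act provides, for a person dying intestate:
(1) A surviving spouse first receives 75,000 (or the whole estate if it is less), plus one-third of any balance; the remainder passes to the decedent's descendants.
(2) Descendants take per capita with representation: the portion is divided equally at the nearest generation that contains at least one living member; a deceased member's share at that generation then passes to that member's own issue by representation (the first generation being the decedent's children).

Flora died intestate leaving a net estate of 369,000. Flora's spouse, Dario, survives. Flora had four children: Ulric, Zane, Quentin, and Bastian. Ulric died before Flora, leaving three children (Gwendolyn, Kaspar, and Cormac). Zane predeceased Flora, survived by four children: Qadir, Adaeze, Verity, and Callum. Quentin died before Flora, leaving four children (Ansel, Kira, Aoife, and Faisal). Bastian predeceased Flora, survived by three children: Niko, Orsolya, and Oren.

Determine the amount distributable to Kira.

Kira receives 14,000.

Dario first takes 75,000, leaving a balance of 294,000. Dario then takes one-third of the balance (98,000), for a total of 173,000. The remaining 196,000 passes to the descendants.
No child survives, so the initial division is made at the grandchildren's generation.
The descendants' portion (196,000) is divided into 14 shares of 14,000: Gwendolyn, Kaspar, Cormac, Qadir, Adaeze, Verity, Callum, Ansel, Kira, Aoife, Faisal, Niko, Orsolya, and Oren each take 14,000.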